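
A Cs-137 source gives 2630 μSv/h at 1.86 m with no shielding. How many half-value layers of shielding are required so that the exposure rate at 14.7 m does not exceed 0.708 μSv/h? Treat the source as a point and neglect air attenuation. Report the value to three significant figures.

At 14.7 m, distance alone gives 2630 × (1.86/14.7)² = 2630 × 0.01601 = 42.11 μSv/h.
Further attenuation needed: 42.11/0.708 = 59.48.
n = log₂(59.48) = 5.894 half-value layers.

5.89 half-value layers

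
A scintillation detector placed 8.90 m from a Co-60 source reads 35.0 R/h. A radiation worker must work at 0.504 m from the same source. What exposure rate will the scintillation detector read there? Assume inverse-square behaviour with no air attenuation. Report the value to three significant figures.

10900 R/h

By the inverse-square law, scaling from 8.90 m to 0.504 m:
(8.90/0.504)² = 311.8, so 35.0 × 311.8 = 10910 R/h.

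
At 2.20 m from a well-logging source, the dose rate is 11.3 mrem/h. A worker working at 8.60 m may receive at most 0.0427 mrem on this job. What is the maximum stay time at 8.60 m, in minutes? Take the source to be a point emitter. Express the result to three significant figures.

3.46 min

By the inverse-square law, rate at 8.60 m:
(2.20/8.60)² = 0.06544, so 11.3 × 0.06544 = 0.7395 mrem/h.
Stay time = 0.0427 mrem ÷ 0.7395 mrem/h = 0.05774 h = 3.464 min.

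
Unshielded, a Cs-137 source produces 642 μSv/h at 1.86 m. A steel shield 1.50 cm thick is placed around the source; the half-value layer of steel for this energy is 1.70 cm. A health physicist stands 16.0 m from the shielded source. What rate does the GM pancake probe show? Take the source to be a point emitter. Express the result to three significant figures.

Distance alone: (1.86/16.0)² = 0.01351, so 642 × 0.01351 = 8.673 μSv/h.
Shield: 1.50/1.70 = 0.8824 half-value layers → attenuation 2^(−0.8824) = 0.5425.
Combined: 8.673 × 0.5425 = 4.705 μSv/h.

4.71 μSv/h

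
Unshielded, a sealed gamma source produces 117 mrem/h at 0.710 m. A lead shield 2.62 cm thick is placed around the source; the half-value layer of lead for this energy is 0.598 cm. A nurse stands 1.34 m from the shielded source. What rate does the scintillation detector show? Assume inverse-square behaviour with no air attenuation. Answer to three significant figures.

Distance alone: (0.710/1.34)² = 0.2807, so 117 × 0.2807 = 32.84 mrem/h.
Shield: 2.62/0.598 = 4.381 half-value layers → attenuation 2^(−4.381) = 0.04799.
Combined: 32.84 × 0.04799 = 1.576 mrem/h.

1.58 mrem/h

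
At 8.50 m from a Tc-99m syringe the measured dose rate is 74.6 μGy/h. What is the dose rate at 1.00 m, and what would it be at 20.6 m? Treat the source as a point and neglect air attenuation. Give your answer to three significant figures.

5390 μGy/h; 12.7 μGy/h

By the inverse-square law,
At 1.00 m: (8.50/1.00)² = 72.25, so 74.6 × 72.25 = 5390 μGy/h
At 20.6 m: 5390 × (1.00/20.6)² = 5390 × 0.002356 = 12.70 μGy/h.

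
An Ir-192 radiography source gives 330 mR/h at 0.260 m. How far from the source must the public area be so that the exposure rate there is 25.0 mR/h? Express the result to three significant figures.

Applying the 1/r² law, d₂ = d₁·√(I₁/I₂).
I₁/I₂ = 330/25.0 = 13.20, so d₂ = 0.260 × √13.20 = 0.9446 m.

0.945 m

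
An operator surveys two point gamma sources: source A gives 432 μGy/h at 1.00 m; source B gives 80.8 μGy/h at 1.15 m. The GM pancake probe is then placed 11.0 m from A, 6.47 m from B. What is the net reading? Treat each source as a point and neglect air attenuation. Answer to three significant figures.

Each source contributes Iᵢ·(dᵢ/rᵢ)²; contributions add.
A: 432 × (1.00/11.0)² = 3.570 μGy/h
B: 80.8 × (1.15/6.47)² = 2.553 μGy/h
Total = 3.570 + 2.553 = 6.123 μGy/h.

6.12 μGy/h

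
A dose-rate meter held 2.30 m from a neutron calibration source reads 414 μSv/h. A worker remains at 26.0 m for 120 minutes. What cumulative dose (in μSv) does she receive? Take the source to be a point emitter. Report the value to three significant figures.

6.48 μSv

Using I₁d₁² = I₂d₂², rate at 26.0 m:
414 × (2.30/26.0)² = 414 × 0.007825 = 3.240 μSv/h.
Dose = rate × time = 3.240 μSv/h × 2.000 h = 6.480 μSv.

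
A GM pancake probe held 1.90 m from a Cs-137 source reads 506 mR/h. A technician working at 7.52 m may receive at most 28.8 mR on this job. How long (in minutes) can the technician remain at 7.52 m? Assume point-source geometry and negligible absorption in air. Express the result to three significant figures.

53.5 min

Intensity scales as (d₁/d₂)², so rate at 7.52 m:
(1.90/7.52)² = 0.06384, so 506 × 0.06384 = 32.30 mR/h.
Stay time = 28.8 mR ÷ 32.30 mR/h = 0.8916 h = 53.50 min.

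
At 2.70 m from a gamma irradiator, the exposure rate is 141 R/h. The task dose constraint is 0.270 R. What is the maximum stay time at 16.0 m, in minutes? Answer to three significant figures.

Intensity scales as (d₁/d₂)², so rate at 16.0 m:
(2.70/16.0)² = 0.02848, so 141 × 0.02848 = 4.016 R/h.
Stay time = 0.270 R ÷ 4.016 R/h = 0.06723 h = 4.034 min.

4.03 min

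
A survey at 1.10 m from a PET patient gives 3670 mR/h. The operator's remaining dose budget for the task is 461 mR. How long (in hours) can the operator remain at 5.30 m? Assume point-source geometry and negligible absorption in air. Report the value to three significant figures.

Since intensity falls as 1/r², rate at 5.30 m:
3670 × (1.10/5.30)² = 3670 × 0.04308 = 158.1 mR/h.
Stay time = 461 mR ÷ 158.1 mR/h = 2.916 h.

2.92 h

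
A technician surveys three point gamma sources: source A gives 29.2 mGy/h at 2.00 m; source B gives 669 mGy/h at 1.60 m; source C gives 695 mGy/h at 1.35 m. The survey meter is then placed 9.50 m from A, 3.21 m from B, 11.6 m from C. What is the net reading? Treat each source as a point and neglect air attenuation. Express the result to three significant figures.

Each source contributes Iᵢ·(dᵢ/rᵢ)²; contributions add.
A: 29.2 × (2.00/9.50)² = 1.294 mGy/h
B: 669 × (1.60/3.21)² = 166.2 mGy/h
C: 695 × (1.35/11.6)² = 9.413 mGy/h
Total = 1.294 + 166.2 + 9.413 = 176.9 mGy/h.

177 mGy/h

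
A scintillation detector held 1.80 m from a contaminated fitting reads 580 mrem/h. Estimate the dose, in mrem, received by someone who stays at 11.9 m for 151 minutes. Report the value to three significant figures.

Since intensity falls as 1/r², rate at 11.9 m:
580 × (1.80/11.9)² = 580 × 0.02288 = 13.27 mrem/h.
Dose = rate × time = 13.27 mrem/h × 2.517 h = 33.40 mrem.

33.4 mrem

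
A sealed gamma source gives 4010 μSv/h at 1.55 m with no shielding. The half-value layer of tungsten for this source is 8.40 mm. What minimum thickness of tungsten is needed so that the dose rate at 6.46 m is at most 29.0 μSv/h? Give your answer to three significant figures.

At 6.46 m, distance alone gives 4010 × (1.55/6.46)² = 4010 × 0.05757 = 230.9 μSv/h.
Further attenuation needed: 230.9/29.0 = 7.962.
n = log₂(7.962) = 2.993 half-value layers.
Thickness = 2.993 × 8.40 mm = 25.14 mm.

25.1 mm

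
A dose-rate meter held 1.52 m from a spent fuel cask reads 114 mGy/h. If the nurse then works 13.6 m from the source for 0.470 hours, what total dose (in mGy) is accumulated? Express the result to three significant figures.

Intensity scales as (d₁/d₂)², so rate at 13.6 m:
(1.52/13.6)² = 0.01249, so 114 × 0.01249 = 1.424 mGy/h.
Dose = rate × time = 1.424 mGy/h × 0.4700 h = 0.6693 mGy.

0.669 mGy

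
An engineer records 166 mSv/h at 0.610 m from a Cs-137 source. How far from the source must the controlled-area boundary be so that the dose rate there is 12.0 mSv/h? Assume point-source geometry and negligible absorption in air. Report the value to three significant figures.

Using I₁d₁² = I₂d₂², d₂ = d₁·√(I₁/I₂).
I₁/I₂ = 166/12.0 = 13.83, so d₂ = 0.610 × √13.83 = 2.269 m.

2.27 m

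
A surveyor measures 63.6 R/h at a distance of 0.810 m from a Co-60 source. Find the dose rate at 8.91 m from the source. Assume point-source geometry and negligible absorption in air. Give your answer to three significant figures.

Since intensity falls as 1/r², the rate at 8.91 m is
(0.810/8.91)² = 0.008264, so 63.6 × 0.008264 = 0.5256 R/h.

0.526 R/h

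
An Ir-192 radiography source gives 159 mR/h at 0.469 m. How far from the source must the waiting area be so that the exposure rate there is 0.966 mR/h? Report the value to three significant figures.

6.02 m

Since intensity falls as 1/r², d₂ = d₁·√(I₁/I₂).
I₁/I₂ = 159/0.966 = 164.6, so d₂ = 0.469 × √164.6 = 6.017 m.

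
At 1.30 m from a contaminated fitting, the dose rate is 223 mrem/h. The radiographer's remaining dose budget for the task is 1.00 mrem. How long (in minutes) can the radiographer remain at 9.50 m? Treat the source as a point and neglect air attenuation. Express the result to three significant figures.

14.4 min

Applying the 1/r² law, rate at 9.50 m:
(1.30/9.50)² = 0.01873, so 223 × 0.01873 = 4.177 mrem/h.
Stay time = 1.00 mrem ÷ 4.177 mrem/h = 0.2394 h = 14.36 min.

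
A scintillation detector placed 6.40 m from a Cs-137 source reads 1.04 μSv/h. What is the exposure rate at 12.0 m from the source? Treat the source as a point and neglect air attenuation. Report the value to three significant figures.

0.296 μSv/h

Since intensity falls as 1/r², scaling from 6.40 m to 12.0 m:
(6.40/12.0)² = 0.2844, so 1.04 × 0.2844 = 0.2958 μSv/h.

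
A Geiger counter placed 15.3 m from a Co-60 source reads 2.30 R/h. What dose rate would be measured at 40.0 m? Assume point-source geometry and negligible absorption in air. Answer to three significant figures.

0.337 R/h

By the inverse-square law, scaling from 15.3 m to 40.0 m:
2.30 × (15.3/40.0)² = 2.30 × 0.1463 = 0.3365 R/h.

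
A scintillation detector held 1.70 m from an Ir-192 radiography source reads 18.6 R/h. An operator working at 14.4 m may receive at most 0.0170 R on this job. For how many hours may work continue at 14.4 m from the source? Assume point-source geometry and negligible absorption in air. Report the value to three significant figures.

Applying the 1/r² law, rate at 14.4 m:
(1.70/14.4)² = 0.01394, so 18.6 × 0.01394 = 0.2593 R/h.
Stay time = 0.0170 R ÷ 0.2593 R/h = 0.06556 h.

0.0656 h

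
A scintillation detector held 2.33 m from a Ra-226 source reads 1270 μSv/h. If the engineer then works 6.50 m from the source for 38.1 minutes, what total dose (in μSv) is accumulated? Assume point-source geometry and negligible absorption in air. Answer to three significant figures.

Using I₁d₁² = I₂d₂², rate at 6.50 m:
(2.33/6.50)² = 0.1285, so 1270 × 0.1285 = 163.2 μSv/h.
Dose = rate × time = 163.2 μSv/h × 0.6350 h = 103.6 μSv.

104 μSv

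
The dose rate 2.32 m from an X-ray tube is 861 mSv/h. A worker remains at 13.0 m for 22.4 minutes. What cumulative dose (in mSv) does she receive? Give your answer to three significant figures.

10.2 mSv

Since intensity falls as 1/r², rate at 13.0 m:
(2.32/13.0)² = 0.03185, so 861 × 0.03185 = 27.42 mSv/h.
Dose = rate × time = 27.42 mSv/h × 0.3733 h = 10.24 mSv.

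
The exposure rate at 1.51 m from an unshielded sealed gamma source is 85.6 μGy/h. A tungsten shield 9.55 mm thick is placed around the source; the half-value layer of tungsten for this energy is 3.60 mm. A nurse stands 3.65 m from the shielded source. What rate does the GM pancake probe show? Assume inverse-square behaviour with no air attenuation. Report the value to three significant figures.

Distance alone: 85.6 × (1.51/3.65)² = 85.6 × 0.1711 = 14.65 μGy/h.
Shield: 9.55/3.60 = 2.653 half-value layers → attenuation 2^(−2.653) = 0.1590.
Combined: 14.65 × 0.1590 = 2.329 μGy/h.

2.33 μGy/h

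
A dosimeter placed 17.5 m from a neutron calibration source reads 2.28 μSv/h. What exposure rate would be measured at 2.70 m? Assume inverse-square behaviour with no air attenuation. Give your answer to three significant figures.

95.8 μSv/h

Since intensity falls as 1/r², scaling from 17.5 m to 2.70 m:
2.28 × (17.5/2.70)² = 2.28 × 42.01 = 95.78 μSv/h.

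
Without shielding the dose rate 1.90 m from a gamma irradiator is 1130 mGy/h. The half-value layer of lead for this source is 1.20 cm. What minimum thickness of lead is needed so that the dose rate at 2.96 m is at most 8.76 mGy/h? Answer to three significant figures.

6.88 cm

At 2.96 m, distance alone gives (1.90/2.96)² = 0.4120, so 1130 × 0.4120 = 465.6 mGy/h.
Further attenuation needed: 465.6/8.76 = 53.15.
n = log₂(53.15) = 5.732 half-value layers.
Thickness = 5.732 × 1.20 cm = 6.878 cm.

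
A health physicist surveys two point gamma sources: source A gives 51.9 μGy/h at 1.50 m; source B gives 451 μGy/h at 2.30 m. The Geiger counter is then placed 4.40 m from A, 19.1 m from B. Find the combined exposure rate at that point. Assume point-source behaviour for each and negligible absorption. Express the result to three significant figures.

Each source contributes Iᵢ·(dᵢ/rᵢ)²; contributions add.
A: 51.9 × (1.50/4.40)² = 6.032 μGy/h
B: 451 × (2.30/19.1)² = 6.540 μGy/h
Total = 6.032 + 6.540 = 12.57 μGy/h.

12.6 μGy/h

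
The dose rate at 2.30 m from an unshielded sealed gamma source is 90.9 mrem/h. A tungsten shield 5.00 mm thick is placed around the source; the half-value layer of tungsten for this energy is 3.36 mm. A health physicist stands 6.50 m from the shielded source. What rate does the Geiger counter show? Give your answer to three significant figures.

Distance alone: 90.9 × (2.30/6.50)² = 90.9 × 0.1252 = 11.38 mrem/h.
Shield: 5.00/3.36 = 1.488 half-value layers → attenuation 2^(−1.488) = 0.3565.
Combined: 11.38 × 0.3565 = 4.057 mrem/h.

4.06 mrem/h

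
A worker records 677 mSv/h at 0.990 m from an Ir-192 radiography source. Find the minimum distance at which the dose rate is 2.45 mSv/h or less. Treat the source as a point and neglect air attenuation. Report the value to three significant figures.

Applying the 1/r² law, d₂ = d₁·√(I₁/I₂).
I₁/I₂ = 677/2.45 = 276.3, so d₂ = 0.990 × √276.3 = 16.46 m.

16.5 m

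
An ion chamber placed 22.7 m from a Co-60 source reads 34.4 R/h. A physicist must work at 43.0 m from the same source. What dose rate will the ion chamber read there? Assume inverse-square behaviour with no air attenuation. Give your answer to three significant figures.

Intensity scales as (d₁/d₂)², so scaling from 22.7 m to 43.0 m:
(22.7/43.0)² = 0.2787, so 34.4 × 0.2787 = 9.587 R/h.

9.59 R/h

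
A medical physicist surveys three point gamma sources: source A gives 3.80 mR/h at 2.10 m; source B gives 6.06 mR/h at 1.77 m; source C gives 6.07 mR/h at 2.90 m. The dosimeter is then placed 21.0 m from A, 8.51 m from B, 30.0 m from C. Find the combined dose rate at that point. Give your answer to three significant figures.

By superposition, sum each source's inverse-square contribution:
A: 3.80 × (2.10/21.0)² = 0.03800 mR/h
B: 6.06 × (1.77/8.51)² = 0.2622 mR/h
C: 6.07 × (2.90/30.0)² = 0.05672 mR/h
Total = 0.03800 + 0.2622 + 0.05672 = 0.3569 mR/h.

0.357 mR/h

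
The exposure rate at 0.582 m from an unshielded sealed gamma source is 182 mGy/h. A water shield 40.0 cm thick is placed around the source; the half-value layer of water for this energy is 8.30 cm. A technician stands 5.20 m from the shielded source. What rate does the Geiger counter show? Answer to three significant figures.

Distance alone: (0.582/5.20)² = 0.01253, so 182 × 0.01253 = 2.280 mGy/h.
Shield: 40.0/8.30 = 4.819 half-value layers → attenuation 2^(−4.819) = 0.03543.
Combined: 2.280 × 0.03543 = 0.08078 mGy/h.

0.0808 mGy/h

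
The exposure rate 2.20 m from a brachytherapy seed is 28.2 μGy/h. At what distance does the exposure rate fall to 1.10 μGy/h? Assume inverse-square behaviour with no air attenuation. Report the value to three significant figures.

11.1 m

Using I₁d₁² = I₂d₂², d₂ = d₁·√(I₁/I₂).
I₁/I₂ = 28.2/1.10 = 25.64, so d₂ = 2.20 × √25.64 = 11.14 m.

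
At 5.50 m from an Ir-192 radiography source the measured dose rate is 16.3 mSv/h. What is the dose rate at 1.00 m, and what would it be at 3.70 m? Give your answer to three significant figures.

Since intensity falls as 1/r²,
At 1.00 m: 16.3 × (5.50/1.00)² = 16.3 × 30.25 = 493.1 mSv/h
At 3.70 m: (1.00/3.70)² = 0.07305, so 493.1 × 0.07305 = 36.02 mSv/h.

493 mSv/h; 36.0 mSv/h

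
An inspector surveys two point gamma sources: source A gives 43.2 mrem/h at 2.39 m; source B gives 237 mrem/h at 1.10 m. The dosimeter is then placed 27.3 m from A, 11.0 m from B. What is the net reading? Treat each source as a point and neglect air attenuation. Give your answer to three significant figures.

2.70 mrem/h

By superposition, sum each source's inverse-square contribution:
A: 43.2 × (2.39/27.3)² = 0.3311 mrem/h
B: 237 × (1.10/11.0)² = 2.370 mrem/h
Total = 0.3311 + 2.370 = 2.701 mrem/h.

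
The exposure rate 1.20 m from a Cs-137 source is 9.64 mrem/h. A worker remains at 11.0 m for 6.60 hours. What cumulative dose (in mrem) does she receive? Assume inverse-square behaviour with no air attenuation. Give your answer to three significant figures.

0.757 mrem

Using I₁d₁² = I₂d₂², rate at 11.0 m:
9.64 × (1.20/11.0)² = 9.64 × 0.01190 = 0.1147 mrem/h.
Dose = rate × time = 0.1147 mrem/h × 6.600 h = 0.7570 mrem.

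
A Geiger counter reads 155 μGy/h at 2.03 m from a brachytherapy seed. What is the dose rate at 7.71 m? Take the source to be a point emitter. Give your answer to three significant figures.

10.7 μGy/h

By the inverse-square law, the rate at 7.71 m is
(2.03/7.71)² = 0.06932, so 155 × 0.06932 = 10.74 μGy/h.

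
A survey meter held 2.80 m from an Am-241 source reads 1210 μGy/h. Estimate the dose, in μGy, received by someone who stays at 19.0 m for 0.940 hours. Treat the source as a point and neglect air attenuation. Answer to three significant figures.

24.7 μGy

By the inverse-square law, rate at 19.0 m:
1210 × (2.80/19.0)² = 1210 × 0.02172 = 26.28 μGy/h.
Dose = rate × time = 26.28 μGy/h × 0.9400 h = 24.70 μGy.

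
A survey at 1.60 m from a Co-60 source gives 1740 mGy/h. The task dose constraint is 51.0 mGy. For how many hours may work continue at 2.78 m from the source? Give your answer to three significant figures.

0.0885 h

Using I₁d₁² = I₂d₂², rate at 2.78 m:
(1.60/2.78)² = 0.3312, so 1740 × 0.3312 = 576.3 mGy/h.
Stay time = 51.0 mGy ÷ 576.3 mGy/h = 0.08850 h.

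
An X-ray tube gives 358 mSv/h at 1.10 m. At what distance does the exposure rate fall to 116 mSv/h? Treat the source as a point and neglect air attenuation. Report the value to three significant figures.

1.93 m

Using I₁d₁² = I₂d₂², d₂ = d₁·√(I₁/I₂).
I₁/I₂ = 358/116 = 3.086, so d₂ = 1.10 × √3.086 = 1.932 m.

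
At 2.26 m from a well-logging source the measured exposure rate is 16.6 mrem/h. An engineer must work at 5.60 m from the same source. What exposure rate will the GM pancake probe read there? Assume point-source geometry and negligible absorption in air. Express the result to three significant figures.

Intensity scales as (d₁/d₂)², so scaling from 2.26 m to 5.60 m:
(2.26/5.60)² = 0.1629, so 16.6 × 0.1629 = 2.704 mrem/h.

2.70 mrem/h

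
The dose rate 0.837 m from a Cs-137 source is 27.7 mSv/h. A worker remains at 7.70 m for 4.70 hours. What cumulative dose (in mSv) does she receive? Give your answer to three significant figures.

1.54 mSv

Intensity scales as (d₁/d₂)², so rate at 7.70 m:
(0.837/7.70)² = 0.01182, so 27.7 × 0.01182 = 0.3274 mSv/h.
Dose = rate × time = 0.3274 mSv/h × 4.700 h = 1.539 mSv.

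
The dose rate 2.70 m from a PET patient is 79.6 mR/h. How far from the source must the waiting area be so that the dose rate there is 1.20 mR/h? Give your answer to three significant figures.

22.0 m

By the inverse-square law, d₂ = d₁·√(I₁/I₂).
I₁/I₂ = 79.6/1.20 = 66.33, so d₂ = 2.70 × √66.33 = 21.99 m.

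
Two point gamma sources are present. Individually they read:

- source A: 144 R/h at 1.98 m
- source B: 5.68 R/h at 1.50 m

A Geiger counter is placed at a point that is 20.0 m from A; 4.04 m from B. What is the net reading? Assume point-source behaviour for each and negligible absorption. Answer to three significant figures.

2.19 R/h

By superposition, sum each source's inverse-square contribution:
A: 144 × (1.98/20.0)² = 1.411 R/h
B: 5.68 × (1.50/4.04)² = 0.7830 R/h
Total = 1.411 + 0.7830 = 2.194 R/h.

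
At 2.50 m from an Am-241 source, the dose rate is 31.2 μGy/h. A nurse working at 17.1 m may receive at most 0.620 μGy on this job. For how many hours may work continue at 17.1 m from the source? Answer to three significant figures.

0.930 h

Applying the 1/r² law, rate at 17.1 m:
(2.50/17.1)² = 0.02137, so 31.2 × 0.02137 = 0.6667 μGy/h.
Stay time = 0.620 μGy ÷ 0.6667 μGy/h = 0.9300 h.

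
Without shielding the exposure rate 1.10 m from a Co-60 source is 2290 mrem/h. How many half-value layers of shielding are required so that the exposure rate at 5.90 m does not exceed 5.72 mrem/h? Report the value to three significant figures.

3.80 half-value layers

At 5.90 m, distance alone gives (1.10/5.90)² = 0.03476, so 2290 × 0.03476 = 79.60 mrem/h.
Further attenuation needed: 79.60/5.72 = 13.92.
n = log₂(13.92) = 3.799 half-value layers.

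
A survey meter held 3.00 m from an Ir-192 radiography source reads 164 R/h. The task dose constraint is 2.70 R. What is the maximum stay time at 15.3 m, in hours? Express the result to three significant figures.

Using I₁d₁² = I₂d₂², rate at 15.3 m:
(3.00/15.3)² = 0.03845, so 164 × 0.03845 = 6.306 R/h.
Stay time = 2.70 R ÷ 6.306 R/h = 0.4282 h.

0.428 h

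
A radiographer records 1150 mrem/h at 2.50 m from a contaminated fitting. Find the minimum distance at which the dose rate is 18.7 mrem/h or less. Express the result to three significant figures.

19.6 m

Using I₁d₁² = I₂d₂², d₂ = d₁·√(I₁/I₂).
I₁/I₂ = 1150/18.7 = 61.50, so d₂ = 2.50 × √61.50 = 19.61 m.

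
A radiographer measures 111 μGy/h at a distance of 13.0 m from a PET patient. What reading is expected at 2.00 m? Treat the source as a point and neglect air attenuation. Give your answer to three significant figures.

Since intensity falls as 1/r², the rate at 2.00 m is
(13.0/2.00)² = 42.25, so 111 × 42.25 = 4690 μGy/h.

4690 μGy/h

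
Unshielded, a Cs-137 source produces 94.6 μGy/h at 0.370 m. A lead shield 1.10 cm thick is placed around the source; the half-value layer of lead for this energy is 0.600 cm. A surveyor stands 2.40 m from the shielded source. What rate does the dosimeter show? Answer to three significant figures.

Distance alone: (0.370/2.40)² = 0.02377, so 94.6 × 0.02377 = 2.249 μGy/h.
Shield: 1.10/0.600 = 1.833 half-value layers → attenuation 2^(−1.833) = 0.2807.
Combined: 2.249 × 0.2807 = 0.6313 μGy/h.

0.631 μGy/h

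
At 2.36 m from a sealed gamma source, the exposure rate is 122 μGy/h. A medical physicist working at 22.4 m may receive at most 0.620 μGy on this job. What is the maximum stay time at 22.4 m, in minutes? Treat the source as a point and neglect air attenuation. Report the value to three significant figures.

Applying the 1/r² law, rate at 22.4 m:
122 × (2.36/22.4)² = 122 × 0.01110 = 1.354 μGy/h.
Stay time = 0.620 μGy ÷ 1.354 μGy/h = 0.4579 h = 27.47 min.

27.5 min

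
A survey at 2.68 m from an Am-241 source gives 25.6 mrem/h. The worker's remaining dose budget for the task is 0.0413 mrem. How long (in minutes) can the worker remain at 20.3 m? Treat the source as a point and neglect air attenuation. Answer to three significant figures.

5.55 min

Using I₁d₁² = I₂d₂², rate at 20.3 m:
(2.68/20.3)² = 0.01743, so 25.6 × 0.01743 = 0.4462 mrem/h.
Stay time = 0.0413 mrem ÷ 0.4462 mrem/h = 0.09256 h = 5.554 min.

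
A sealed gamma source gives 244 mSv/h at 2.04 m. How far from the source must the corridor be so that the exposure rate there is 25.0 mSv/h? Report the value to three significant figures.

Using I₁d₁² = I₂d₂², d₂ = d₁·√(I₁/I₂).
I₁/I₂ = 244/25.0 = 9.760, so d₂ = 2.04 × √9.760 = 6.373 m.

6.37 m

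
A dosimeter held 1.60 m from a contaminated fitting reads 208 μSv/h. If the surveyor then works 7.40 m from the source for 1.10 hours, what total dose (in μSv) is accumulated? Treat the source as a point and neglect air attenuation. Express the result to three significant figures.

By the inverse-square law, rate at 7.40 m:
208 × (1.60/7.40)² = 208 × 0.04675 = 9.724 μSv/h.
Dose = rate × time = 9.724 μSv/h × 1.100 h = 10.70 μSv.

10.7 μSv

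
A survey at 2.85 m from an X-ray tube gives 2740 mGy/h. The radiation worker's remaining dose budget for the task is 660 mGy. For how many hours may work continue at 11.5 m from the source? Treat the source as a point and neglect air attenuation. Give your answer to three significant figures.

3.92 h

Applying the 1/r² law, rate at 11.5 m:
2740 × (2.85/11.5)² = 2740 × 0.06142 = 168.3 mGy/h.
Stay time = 660 mGy ÷ 168.3 mGy/h = 3.922 h.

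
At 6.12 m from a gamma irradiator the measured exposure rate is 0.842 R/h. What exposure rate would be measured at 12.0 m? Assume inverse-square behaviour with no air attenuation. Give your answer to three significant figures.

0.219 R/h

Intensity scales as (d₁/d₂)², so scaling from 6.12 m to 12.0 m:
0.842 × (6.12/12.0)² = 0.842 × 0.2601 = 0.2190 R/h.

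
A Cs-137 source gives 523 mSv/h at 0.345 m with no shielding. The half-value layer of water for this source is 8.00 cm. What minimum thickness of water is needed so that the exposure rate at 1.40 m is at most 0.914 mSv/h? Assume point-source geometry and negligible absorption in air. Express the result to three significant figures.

41.0 cm

At 1.40 m, distance alone gives (0.345/1.40)² = 0.06073, so 523 × 0.06073 = 31.76 mSv/h.
Further attenuation needed: 31.76/0.914 = 34.75.
n = log₂(34.75) = 5.119 half-value layers.
Thickness = 5.119 × 8.00 cm = 40.95 cm.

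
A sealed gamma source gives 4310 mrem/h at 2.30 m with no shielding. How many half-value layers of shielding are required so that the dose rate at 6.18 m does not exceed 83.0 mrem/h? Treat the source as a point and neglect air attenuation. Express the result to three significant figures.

2.85 half-value layers

At 6.18 m, distance alone gives (2.30/6.18)² = 0.1385, so 4310 × 0.1385 = 596.9 mrem/h.
Further attenuation needed: 596.9/83.0 = 7.192.
n = log₂(7.192) = 2.846 half-value layers.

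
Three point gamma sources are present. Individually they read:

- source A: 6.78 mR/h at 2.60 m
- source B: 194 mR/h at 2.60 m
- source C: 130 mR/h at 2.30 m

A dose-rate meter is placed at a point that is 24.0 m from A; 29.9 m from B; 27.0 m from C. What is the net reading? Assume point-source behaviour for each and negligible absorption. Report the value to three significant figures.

Each source contributes Iᵢ·(dᵢ/rᵢ)²; contributions add.
A: 6.78 × (2.60/24.0)² = 0.07957 mR/h
B: 194 × (2.60/29.9)² = 1.467 mR/h
C: 130 × (2.30/27.0)² = 0.9433 mR/h
Total = 0.07957 + 1.467 + 0.9433 = 2.490 mR/h.

2.49 mR/h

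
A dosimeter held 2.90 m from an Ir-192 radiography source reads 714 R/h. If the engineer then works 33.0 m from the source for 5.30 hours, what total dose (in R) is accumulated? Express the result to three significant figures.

Using I₁d₁² = I₂d₂², rate at 33.0 m:
714 × (2.90/33.0)² = 714 × 0.007723 = 5.514 R/h.
Dose = rate × time = 5.514 R/h × 5.300 h = 29.22 R.

29.2 R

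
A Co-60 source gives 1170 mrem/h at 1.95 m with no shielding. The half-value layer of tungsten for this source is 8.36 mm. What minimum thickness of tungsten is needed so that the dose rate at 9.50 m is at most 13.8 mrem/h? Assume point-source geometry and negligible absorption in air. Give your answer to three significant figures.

At 9.50 m, distance alone gives (1.95/9.50)² = 0.04213, so 1170 × 0.04213 = 49.29 mrem/h.
Further attenuation needed: 49.29/13.8 = 3.572.
n = log₂(3.572) = 1.837 half-value layers.
Thickness = 1.837 × 8.36 mm = 15.36 mm.

15.4 mm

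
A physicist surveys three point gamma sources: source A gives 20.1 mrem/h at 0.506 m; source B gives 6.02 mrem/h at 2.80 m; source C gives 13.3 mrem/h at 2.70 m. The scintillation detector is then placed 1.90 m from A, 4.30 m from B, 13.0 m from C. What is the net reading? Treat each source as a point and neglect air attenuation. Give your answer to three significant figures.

By superposition, sum each source's inverse-square contribution:
A: 20.1 × (0.506/1.90)² = 1.426 mrem/h
B: 6.02 × (2.80/4.30)² = 2.553 mrem/h
C: 13.3 × (2.70/13.0)² = 0.5737 mrem/h
Total = 1.426 + 2.553 + 0.5737 = 4.553 mrem/h.

4.55 mrem/h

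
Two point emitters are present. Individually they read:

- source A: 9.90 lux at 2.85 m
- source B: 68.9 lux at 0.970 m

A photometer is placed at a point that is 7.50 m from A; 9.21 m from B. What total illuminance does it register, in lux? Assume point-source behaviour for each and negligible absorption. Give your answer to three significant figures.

2.19 lux

By superposition, sum each source's inverse-square contribution:
A: 9.90 × (2.85/7.50)² = 1.430 lux
B: 68.9 × (0.970/9.21)² = 0.7643 lux
Total = 1.430 + 0.7643 = 2.194 lux.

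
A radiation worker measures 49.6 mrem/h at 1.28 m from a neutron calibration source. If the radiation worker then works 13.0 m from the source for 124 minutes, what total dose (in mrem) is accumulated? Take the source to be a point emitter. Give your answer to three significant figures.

Applying the 1/r² law, rate at 13.0 m:
(1.28/13.0)² = 0.009695, so 49.6 × 0.009695 = 0.4809 mrem/h.
Dose = rate × time = 0.4809 mrem/h × 2.067 h = 0.9940 mrem.

0.994 mrem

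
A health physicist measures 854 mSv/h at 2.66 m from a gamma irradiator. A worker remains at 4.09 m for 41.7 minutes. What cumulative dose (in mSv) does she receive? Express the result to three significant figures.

Applying the 1/r² law, rate at 4.09 m:
(2.66/4.09)² = 0.4230, so 854 × 0.4230 = 361.2 mSv/h.
Dose = rate × time = 361.2 mSv/h × 0.6950 h = 251.0 mSv.

251 mSv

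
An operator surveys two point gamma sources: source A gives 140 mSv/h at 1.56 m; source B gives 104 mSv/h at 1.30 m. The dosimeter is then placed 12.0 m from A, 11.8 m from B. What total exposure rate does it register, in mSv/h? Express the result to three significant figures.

3.63 mSv/h

By superposition, sum each source's inverse-square contribution:
A: 140 × (1.56/12.0)² = 2.366 mSv/h
B: 104 × (1.30/11.8)² = 1.262 mSv/h
Total = 2.366 + 1.262 = 3.628 mSv/h.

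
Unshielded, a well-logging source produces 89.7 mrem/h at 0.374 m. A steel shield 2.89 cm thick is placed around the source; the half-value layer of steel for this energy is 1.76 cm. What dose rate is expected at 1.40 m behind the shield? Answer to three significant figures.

Distance alone: (0.374/1.40)² = 0.07137, so 89.7 × 0.07137 = 6.402 mrem/h.
Shield: 2.89/1.76 = 1.642 half-value layers → attenuation 2^(−1.642) = 0.3204.
Combined: 6.402 × 0.3204 = 2.051 mrem/h.

2.05 mrem/h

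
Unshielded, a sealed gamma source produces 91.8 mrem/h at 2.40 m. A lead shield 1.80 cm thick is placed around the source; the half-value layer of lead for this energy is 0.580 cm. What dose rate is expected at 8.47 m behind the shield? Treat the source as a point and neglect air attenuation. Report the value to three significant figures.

0.858 mrem/h

Distance alone: (2.40/8.47)² = 0.08029, so 91.8 × 0.08029 = 7.371 mrem/h.
Shield: 1.80/0.580 = 3.103 half-value layers → attenuation 2^(−3.103) = 0.1164.
Combined: 7.371 × 0.1164 = 0.8580 mrem/h.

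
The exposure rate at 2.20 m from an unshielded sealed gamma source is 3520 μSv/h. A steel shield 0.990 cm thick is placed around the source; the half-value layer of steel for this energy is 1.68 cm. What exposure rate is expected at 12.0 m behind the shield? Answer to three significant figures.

78.6 μSv/h

Distance alone: (2.20/12.0)² = 0.03361, so 3520 × 0.03361 = 118.3 μSv/h.
Shield: 0.990/1.68 = 0.5893 half-value layers → attenuation 2^(−0.5893) = 0.6647.
Combined: 118.3 × 0.6647 = 78.63 μSv/h.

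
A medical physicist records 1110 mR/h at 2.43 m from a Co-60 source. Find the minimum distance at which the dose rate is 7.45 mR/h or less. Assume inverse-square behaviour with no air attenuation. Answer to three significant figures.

29.7 m

Since intensity falls as 1/r², d₂ = d₁·√(I₁/I₂).
I₁/I₂ = 1110/7.45 = 149.0, so d₂ = 2.43 × √149.0 = 29.66 m.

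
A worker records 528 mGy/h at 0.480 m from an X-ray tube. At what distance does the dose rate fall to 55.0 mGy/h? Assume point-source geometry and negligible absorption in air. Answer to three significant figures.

1.49 m

By the inverse-square law, d₂ = d₁·√(I₁/I₂).
I₁/I₂ = 528/55.0 = 9.600, so d₂ = 0.480 × √9.600 = 1.487 m.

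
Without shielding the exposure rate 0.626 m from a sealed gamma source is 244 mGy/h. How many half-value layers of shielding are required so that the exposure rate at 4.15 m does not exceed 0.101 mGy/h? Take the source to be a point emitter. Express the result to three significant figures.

5.78 half-value layers

At 4.15 m, distance alone gives (0.626/4.15)² = 0.02275, so 244 × 0.02275 = 5.551 mGy/h.
Further attenuation needed: 5.551/0.101 = 54.96.
n = log₂(54.96) = 5.780 half-value layers.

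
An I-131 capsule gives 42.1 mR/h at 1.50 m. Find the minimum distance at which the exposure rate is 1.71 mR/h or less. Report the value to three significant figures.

7.44 m

By the inverse-square law, d₂ = d₁·√(I₁/I₂).
I₁/I₂ = 42.1/1.71 = 24.62, so d₂ = 1.50 × √24.62 = 7.443 m.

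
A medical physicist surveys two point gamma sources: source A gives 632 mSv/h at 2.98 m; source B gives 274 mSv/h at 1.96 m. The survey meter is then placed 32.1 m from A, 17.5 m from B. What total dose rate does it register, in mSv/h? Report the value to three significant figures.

Each source contributes Iᵢ·(dᵢ/rᵢ)²; contributions add.
A: 632 × (2.98/32.1)² = 5.447 mSv/h
B: 274 × (1.96/17.5)² = 3.437 mSv/h
Total = 5.447 + 3.437 = 8.884 mSv/h.

8.88 mSv/h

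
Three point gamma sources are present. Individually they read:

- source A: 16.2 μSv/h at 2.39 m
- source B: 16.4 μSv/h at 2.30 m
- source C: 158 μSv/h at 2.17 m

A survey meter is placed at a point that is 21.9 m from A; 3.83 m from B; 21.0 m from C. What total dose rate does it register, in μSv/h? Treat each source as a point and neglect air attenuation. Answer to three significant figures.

By superposition, sum each source's inverse-square contribution:
A: 16.2 × (2.39/21.9)² = 0.1929 μSv/h
B: 16.4 × (2.30/3.83)² = 5.914 μSv/h
C: 158 × (2.17/21.0)² = 1.687 μSv/h
Total = 0.1929 + 5.914 + 1.687 = 7.794 μSv/h.

7.79 μSv/h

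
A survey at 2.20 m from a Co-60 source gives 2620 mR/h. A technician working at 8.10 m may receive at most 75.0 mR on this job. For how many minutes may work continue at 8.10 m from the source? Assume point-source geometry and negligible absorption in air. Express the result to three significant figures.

23.3 min

By the inverse-square law, rate at 8.10 m:
2620 × (2.20/8.10)² = 2620 × 0.07377 = 193.3 mR/h.
Stay time = 75.0 mR ÷ 193.3 mR/h = 0.3880 h = 23.28 min.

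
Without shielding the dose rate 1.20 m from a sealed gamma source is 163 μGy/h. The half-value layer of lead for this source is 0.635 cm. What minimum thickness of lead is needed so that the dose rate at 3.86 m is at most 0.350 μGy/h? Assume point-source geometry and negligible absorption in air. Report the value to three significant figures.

3.49 cm

At 3.86 m, distance alone gives (1.20/3.86)² = 0.09665, so 163 × 0.09665 = 15.75 μGy/h.
Further attenuation needed: 15.75/0.350 = 45.00.
n = log₂(45.00) = 5.492 half-value layers.
Thickness = 5.492 × 0.635 cm = 3.487 cm.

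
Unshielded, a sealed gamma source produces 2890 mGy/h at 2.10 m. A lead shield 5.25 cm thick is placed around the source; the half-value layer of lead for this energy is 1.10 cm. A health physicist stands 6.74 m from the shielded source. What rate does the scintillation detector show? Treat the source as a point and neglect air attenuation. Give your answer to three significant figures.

10.3 mGy/h

Distance alone: (2.10/6.74)² = 0.09708, so 2890 × 0.09708 = 280.6 mGy/h.
Shield: 5.25/1.10 = 4.773 half-value layers → attenuation 2^(−4.773) = 0.03657.
Combined: 280.6 × 0.03657 = 10.26 mGy/h.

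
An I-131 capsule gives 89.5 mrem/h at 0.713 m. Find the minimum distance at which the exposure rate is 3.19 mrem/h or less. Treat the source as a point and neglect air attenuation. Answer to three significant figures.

3.78 m

Applying the 1/r² law, d₂ = d₁·√(I₁/I₂).
I₁/I₂ = 89.5/3.19 = 28.06, so d₂ = 0.713 × √28.06 = 3.777 m.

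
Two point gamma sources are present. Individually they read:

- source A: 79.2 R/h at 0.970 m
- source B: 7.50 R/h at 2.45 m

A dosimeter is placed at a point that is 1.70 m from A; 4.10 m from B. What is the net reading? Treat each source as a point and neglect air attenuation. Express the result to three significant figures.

Each source contributes Iᵢ·(dᵢ/rᵢ)²; contributions add.
A: 79.2 × (0.970/1.70)² = 25.79 R/h
B: 7.50 × (2.45/4.10)² = 2.678 R/h
Total = 25.79 + 2.678 = 28.47 R/h.

28.5 R/h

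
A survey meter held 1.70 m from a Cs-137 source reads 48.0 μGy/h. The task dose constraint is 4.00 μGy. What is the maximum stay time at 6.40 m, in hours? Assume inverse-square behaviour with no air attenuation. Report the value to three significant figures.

Applying the 1/r² law, rate at 6.40 m:
(1.70/6.40)² = 0.07056, so 48.0 × 0.07056 = 3.387 μGy/h.
Stay time = 4.00 μGy ÷ 3.387 μGy/h = 1.181 h.

1.18 h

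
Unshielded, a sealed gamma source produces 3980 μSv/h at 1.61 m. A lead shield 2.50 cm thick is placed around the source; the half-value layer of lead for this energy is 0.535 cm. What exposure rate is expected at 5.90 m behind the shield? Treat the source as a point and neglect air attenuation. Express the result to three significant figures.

11.6 μSv/h

Distance alone: 3980 × (1.61/5.90)² = 3980 × 0.07446 = 296.4 μSv/h.
Shield: 2.50/0.535 = 4.673 half-value layers → attenuation 2^(−4.673) = 0.03920.
Combined: 296.4 × 0.03920 = 11.62 μSv/h.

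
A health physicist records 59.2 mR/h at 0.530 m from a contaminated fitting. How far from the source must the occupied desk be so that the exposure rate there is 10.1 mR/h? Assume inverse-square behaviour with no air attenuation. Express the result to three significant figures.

Intensity scales as (d₁/d₂)², so d₂ = d₁·√(I₁/I₂).
I₁/I₂ = 59.2/10.1 = 5.861, so d₂ = 0.530 × √5.861 = 1.283 m.

1.28 m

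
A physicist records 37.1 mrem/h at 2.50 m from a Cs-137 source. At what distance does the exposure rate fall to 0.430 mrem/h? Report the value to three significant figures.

23.2 m

By the inverse-square law, d₂ = d₁·√(I₁/I₂).
I₁/I₂ = 37.1/0.430 = 86.28, so d₂ = 2.50 × √86.28 = 23.22 m.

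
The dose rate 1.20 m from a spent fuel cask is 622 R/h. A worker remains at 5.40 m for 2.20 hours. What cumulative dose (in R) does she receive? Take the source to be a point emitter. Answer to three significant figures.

67.6 R

Using I₁d₁² = I₂d₂², rate at 5.40 m:
622 × (1.20/5.40)² = 622 × 0.04938 = 30.71 R/h.
Dose = rate × time = 30.71 R/h × 2.200 h = 67.56 R.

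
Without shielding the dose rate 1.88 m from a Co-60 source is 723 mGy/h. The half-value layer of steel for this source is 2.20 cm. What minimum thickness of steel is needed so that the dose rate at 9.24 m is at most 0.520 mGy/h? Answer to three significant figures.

At 9.24 m, distance alone gives 723 × (1.88/9.24)² = 723 × 0.04140 = 29.93 mGy/h.
Further attenuation needed: 29.93/0.520 = 57.56.
n = log₂(57.56) = 5.847 half-value layers.
Thickness = 5.847 × 2.20 cm = 12.86 cm.

12.9 cm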